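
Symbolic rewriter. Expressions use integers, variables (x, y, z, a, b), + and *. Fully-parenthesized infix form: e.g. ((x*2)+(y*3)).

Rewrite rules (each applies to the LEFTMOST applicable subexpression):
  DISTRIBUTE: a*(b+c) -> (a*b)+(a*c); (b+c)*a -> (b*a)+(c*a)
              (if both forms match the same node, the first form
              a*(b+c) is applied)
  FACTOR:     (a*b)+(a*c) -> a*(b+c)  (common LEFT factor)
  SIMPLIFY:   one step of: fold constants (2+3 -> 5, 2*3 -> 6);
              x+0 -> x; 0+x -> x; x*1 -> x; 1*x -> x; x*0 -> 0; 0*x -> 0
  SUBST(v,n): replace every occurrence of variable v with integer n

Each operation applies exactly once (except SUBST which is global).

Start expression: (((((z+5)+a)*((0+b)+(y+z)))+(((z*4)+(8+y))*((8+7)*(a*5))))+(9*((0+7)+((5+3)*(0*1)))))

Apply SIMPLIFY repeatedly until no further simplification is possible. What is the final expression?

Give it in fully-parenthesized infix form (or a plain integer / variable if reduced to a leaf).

Start: (((((z+5)+a)*((0+b)+(y+z)))+(((z*4)+(8+y))*((8+7)*(a*5))))+(9*((0+7)+((5+3)*(0*1)))))
Step 1: at LLRL: (0+b) -> b; overall: (((((z+5)+a)*((0+b)+(y+z)))+(((z*4)+(8+y))*((8+7)*(a*5))))+(9*((0+7)+((5+3)*(0*1))))) -> (((((z+5)+a)*(b+(y+z)))+(((z*4)+(8+y))*((8+7)*(a*5))))+(9*((0+7)+((5+3)*(0*1)))))
Step 2: at LRRL: (8+7) -> 15; overall: (((((z+5)+a)*(b+(y+z)))+(((z*4)+(8+y))*((8+7)*(a*5))))+(9*((0+7)+((5+3)*(0*1))))) -> (((((z+5)+a)*(b+(y+z)))+(((z*4)+(8+y))*(15*(a*5))))+(9*((0+7)+((5+3)*(0*1)))))
Step 3: at RRL: (0+7) -> 7; overall: (((((z+5)+a)*(b+(y+z)))+(((z*4)+(8+y))*(15*(a*5))))+(9*((0+7)+((5+3)*(0*1))))) -> (((((z+5)+a)*(b+(y+z)))+(((z*4)+(8+y))*(15*(a*5))))+(9*(7+((5+3)*(0*1)))))
Step 4: at RRRL: (5+3) -> 8; overall: (((((z+5)+a)*(b+(y+z)))+(((z*4)+(8+y))*(15*(a*5))))+(9*(7+((5+3)*(0*1))))) -> (((((z+5)+a)*(b+(y+z)))+(((z*4)+(8+y))*(15*(a*5))))+(9*(7+(8*(0*1)))))
Step 5: at RRRR: (0*1) -> 0; overall: (((((z+5)+a)*(b+(y+z)))+(((z*4)+(8+y))*(15*(a*5))))+(9*(7+(8*(0*1))))) -> (((((z+5)+a)*(b+(y+z)))+(((z*4)+(8+y))*(15*(a*5))))+(9*(7+(8*0))))
Step 6: at RRR: (8*0) -> 0; overall: (((((z+5)+a)*(b+(y+z)))+(((z*4)+(8+y))*(15*(a*5))))+(9*(7+(8*0)))) -> (((((z+5)+a)*(b+(y+z)))+(((z*4)+(8+y))*(15*(a*5))))+(9*(7+0)))
Step 7: at RR: (7+0) -> 7; overall: (((((z+5)+a)*(b+(y+z)))+(((z*4)+(8+y))*(15*(a*5))))+(9*(7+0))) -> (((((z+5)+a)*(b+(y+z)))+(((z*4)+(8+y))*(15*(a*5))))+(9*7))
Step 8: at R: (9*7) -> 63; overall: (((((z+5)+a)*(b+(y+z)))+(((z*4)+(8+y))*(15*(a*5))))+(9*7)) -> (((((z+5)+a)*(b+(y+z)))+(((z*4)+(8+y))*(15*(a*5))))+63)
Fixed point: (((((z+5)+a)*(b+(y+z)))+(((z*4)+(8+y))*(15*(a*5))))+63)

Answer: (((((z+5)+a)*(b+(y+z)))+(((z*4)+(8+y))*(15*(a*5))))+63)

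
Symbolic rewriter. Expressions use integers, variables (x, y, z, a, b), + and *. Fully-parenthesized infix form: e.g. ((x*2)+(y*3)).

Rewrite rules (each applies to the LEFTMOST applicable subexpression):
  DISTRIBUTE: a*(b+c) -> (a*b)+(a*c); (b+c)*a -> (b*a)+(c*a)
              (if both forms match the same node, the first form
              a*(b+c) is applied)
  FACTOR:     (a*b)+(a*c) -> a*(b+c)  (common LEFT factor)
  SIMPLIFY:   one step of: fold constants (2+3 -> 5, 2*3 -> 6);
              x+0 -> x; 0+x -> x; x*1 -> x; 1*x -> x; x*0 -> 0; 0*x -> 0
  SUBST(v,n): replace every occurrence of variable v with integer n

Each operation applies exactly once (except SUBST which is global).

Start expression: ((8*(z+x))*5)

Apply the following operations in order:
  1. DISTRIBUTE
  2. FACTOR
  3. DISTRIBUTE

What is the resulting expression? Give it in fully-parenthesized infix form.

Start: ((8*(z+x))*5)
Apply DISTRIBUTE at L (target: (8*(z+x))): ((8*(z+x))*5) -> (((8*z)+(8*x))*5)
Apply FACTOR at L (target: ((8*z)+(8*x))): (((8*z)+(8*x))*5) -> ((8*(z+x))*5)
Apply DISTRIBUTE at L (target: (8*(z+x))): ((8*(z+x))*5) -> (((8*z)+(8*x))*5)

Answer: (((8*z)+(8*x))*5)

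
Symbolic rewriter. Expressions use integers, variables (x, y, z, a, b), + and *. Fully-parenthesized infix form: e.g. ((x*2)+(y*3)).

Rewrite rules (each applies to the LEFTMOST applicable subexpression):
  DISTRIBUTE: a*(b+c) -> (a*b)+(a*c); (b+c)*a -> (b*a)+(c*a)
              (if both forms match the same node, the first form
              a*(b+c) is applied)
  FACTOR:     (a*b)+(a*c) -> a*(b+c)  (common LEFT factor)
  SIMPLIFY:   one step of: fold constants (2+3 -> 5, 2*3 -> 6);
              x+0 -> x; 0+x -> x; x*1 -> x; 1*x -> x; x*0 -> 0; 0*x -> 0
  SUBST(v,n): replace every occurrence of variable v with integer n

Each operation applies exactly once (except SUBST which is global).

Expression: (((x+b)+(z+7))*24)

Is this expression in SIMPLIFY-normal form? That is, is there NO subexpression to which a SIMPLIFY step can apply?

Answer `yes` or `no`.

Expression: (((x+b)+(z+7))*24)
Scanning for simplifiable subexpressions (pre-order)...
  at root: (((x+b)+(z+7))*24) (not simplifiable)
  at L: ((x+b)+(z+7)) (not simplifiable)
  at LL: (x+b) (not simplifiable)
  at LR: (z+7) (not simplifiable)
Result: no simplifiable subexpression found -> normal form.

Answer: yes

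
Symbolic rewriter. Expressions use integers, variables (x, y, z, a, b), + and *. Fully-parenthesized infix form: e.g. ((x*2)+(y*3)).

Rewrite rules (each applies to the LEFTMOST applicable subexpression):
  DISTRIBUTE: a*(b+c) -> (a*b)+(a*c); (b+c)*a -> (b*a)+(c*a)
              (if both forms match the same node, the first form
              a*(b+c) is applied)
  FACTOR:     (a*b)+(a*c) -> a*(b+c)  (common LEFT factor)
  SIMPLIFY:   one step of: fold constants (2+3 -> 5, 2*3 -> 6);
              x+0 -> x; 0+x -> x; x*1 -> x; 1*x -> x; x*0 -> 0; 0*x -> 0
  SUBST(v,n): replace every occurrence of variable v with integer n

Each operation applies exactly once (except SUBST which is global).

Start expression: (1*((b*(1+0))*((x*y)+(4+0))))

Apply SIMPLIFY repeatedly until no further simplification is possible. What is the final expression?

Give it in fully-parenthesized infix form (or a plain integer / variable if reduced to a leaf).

Answer: (b*((x*y)+4))

Derivation:
Start: (1*((b*(1+0))*((x*y)+(4+0))))
Step 1: at root: (1*((b*(1+0))*((x*y)+(4+0)))) -> ((b*(1+0))*((x*y)+(4+0))); overall: (1*((b*(1+0))*((x*y)+(4+0)))) -> ((b*(1+0))*((x*y)+(4+0)))
Step 2: at LR: (1+0) -> 1; overall: ((b*(1+0))*((x*y)+(4+0))) -> ((b*1)*((x*y)+(4+0)))
Step 3: at L: (b*1) -> b; overall: ((b*1)*((x*y)+(4+0))) -> (b*((x*y)+(4+0)))
Step 4: at RR: (4+0) -> 4; overall: (b*((x*y)+(4+0))) -> (b*((x*y)+4))
Fixed point: (b*((x*y)+4))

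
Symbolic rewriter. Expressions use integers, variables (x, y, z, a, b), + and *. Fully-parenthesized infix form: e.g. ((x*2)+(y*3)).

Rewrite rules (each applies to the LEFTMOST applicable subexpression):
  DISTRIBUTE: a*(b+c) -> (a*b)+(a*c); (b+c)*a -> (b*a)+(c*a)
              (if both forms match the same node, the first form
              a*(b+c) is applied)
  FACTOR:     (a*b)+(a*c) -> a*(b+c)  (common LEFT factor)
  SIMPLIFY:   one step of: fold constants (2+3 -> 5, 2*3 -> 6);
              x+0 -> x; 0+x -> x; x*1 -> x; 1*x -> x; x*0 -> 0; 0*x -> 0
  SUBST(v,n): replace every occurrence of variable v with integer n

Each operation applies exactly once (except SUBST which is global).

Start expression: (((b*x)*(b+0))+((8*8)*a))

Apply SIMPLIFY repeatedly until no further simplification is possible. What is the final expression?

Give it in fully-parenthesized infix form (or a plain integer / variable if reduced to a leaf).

Answer: (((b*x)*b)+(64*a))

Derivation:
Start: (((b*x)*(b+0))+((8*8)*a))
Step 1: at LR: (b+0) -> b; overall: (((b*x)*(b+0))+((8*8)*a)) -> (((b*x)*b)+((8*8)*a))
Step 2: at RL: (8*8) -> 64; overall: (((b*x)*b)+((8*8)*a)) -> (((b*x)*b)+(64*a))
Fixed point: (((b*x)*b)+(64*a))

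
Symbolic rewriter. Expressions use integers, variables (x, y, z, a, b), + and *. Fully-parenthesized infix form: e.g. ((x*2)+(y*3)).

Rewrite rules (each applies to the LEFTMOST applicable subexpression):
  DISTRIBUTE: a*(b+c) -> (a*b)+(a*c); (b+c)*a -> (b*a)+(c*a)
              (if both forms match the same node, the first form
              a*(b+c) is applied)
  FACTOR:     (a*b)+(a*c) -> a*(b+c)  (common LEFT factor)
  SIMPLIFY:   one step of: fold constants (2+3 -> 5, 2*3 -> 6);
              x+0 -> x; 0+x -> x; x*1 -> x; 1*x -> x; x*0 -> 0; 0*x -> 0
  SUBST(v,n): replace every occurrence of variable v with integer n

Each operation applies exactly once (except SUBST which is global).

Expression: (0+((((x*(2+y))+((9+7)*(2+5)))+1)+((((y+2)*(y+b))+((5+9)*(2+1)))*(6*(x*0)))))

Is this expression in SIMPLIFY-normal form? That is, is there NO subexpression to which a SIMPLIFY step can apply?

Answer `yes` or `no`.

Expression: (0+((((x*(2+y))+((9+7)*(2+5)))+1)+((((y+2)*(y+b))+((5+9)*(2+1)))*(6*(x*0)))))
Scanning for simplifiable subexpressions (pre-order)...
  at root: (0+((((x*(2+y))+((9+7)*(2+5)))+1)+((((y+2)*(y+b))+((5+9)*(2+1)))*(6*(x*0))))) (SIMPLIFIABLE)
  at R: ((((x*(2+y))+((9+7)*(2+5)))+1)+((((y+2)*(y+b))+((5+9)*(2+1)))*(6*(x*0)))) (not simplifiable)
  at RL: (((x*(2+y))+((9+7)*(2+5)))+1) (not simplifiable)
  at RLL: ((x*(2+y))+((9+7)*(2+5))) (not simplifiable)
  at RLLL: (x*(2+y)) (not simplifiable)
  at RLLLR: (2+y) (not simplifiable)
  at RLLR: ((9+7)*(2+5)) (not simplifiable)
  at RLLRL: (9+7) (SIMPLIFIABLE)
  at RLLRR: (2+5) (SIMPLIFIABLE)
  at RR: ((((y+2)*(y+b))+((5+9)*(2+1)))*(6*(x*0))) (not simplifiable)
  at RRL: (((y+2)*(y+b))+((5+9)*(2+1))) (not simplifiable)
  at RRLL: ((y+2)*(y+b)) (not simplifiable)
  at RRLLL: (y+2) (not simplifiable)
  at RRLLR: (y+b) (not simplifiable)
  at RRLR: ((5+9)*(2+1)) (not simplifiable)
  at RRLRL: (5+9) (SIMPLIFIABLE)
  at RRLRR: (2+1) (SIMPLIFIABLE)
  at RRR: (6*(x*0)) (not simplifiable)
  at RRRR: (x*0) (SIMPLIFIABLE)
Found simplifiable subexpr at path root: (0+((((x*(2+y))+((9+7)*(2+5)))+1)+((((y+2)*(y+b))+((5+9)*(2+1)))*(6*(x*0)))))
One SIMPLIFY step would give: ((((x*(2+y))+((9+7)*(2+5)))+1)+((((y+2)*(y+b))+((5+9)*(2+1)))*(6*(x*0))))
-> NOT in normal form.

Answer: no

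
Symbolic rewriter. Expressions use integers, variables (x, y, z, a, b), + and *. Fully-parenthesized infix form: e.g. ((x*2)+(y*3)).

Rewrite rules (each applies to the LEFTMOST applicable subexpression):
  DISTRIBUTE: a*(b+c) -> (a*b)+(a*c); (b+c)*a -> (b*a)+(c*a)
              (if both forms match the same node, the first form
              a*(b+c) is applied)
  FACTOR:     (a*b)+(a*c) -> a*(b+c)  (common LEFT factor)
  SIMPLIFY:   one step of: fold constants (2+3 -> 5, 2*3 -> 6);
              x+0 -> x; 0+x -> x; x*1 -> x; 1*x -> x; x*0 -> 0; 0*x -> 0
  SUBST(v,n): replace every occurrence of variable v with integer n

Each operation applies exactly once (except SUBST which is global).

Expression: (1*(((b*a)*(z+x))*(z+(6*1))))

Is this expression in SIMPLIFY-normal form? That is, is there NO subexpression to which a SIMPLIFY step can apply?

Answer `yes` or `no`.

Answer: no

Derivation:
Expression: (1*(((b*a)*(z+x))*(z+(6*1))))
Scanning for simplifiable subexpressions (pre-order)...
  at root: (1*(((b*a)*(z+x))*(z+(6*1)))) (SIMPLIFIABLE)
  at R: (((b*a)*(z+x))*(z+(6*1))) (not simplifiable)
  at RL: ((b*a)*(z+x)) (not simplifiable)
  at RLL: (b*a) (not simplifiable)
  at RLR: (z+x) (not simplifiable)
  at RR: (z+(6*1)) (not simplifiable)
  at RRR: (6*1) (SIMPLIFIABLE)
Found simplifiable subexpr at path root: (1*(((b*a)*(z+x))*(z+(6*1))))
One SIMPLIFY step would give: (((b*a)*(z+x))*(z+(6*1)))
-> NOT in normal form.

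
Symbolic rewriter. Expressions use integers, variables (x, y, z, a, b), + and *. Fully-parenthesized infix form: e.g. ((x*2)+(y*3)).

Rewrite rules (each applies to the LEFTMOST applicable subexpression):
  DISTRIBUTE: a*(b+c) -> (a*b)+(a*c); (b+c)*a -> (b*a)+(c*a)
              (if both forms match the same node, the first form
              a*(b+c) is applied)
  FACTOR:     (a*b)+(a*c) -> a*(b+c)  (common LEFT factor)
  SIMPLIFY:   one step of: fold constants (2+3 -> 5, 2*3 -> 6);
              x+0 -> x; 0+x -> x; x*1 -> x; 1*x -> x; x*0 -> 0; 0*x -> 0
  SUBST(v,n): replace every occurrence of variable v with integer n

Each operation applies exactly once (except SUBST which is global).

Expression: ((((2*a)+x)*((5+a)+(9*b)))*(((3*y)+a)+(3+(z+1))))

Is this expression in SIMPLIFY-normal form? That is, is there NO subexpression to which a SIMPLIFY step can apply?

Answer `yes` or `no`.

Answer: yes

Derivation:
Expression: ((((2*a)+x)*((5+a)+(9*b)))*(((3*y)+a)+(3+(z+1))))
Scanning for simplifiable subexpressions (pre-order)...
  at root: ((((2*a)+x)*((5+a)+(9*b)))*(((3*y)+a)+(3+(z+1)))) (not simplifiable)
  at L: (((2*a)+x)*((5+a)+(9*b))) (not simplifiable)
  at LL: ((2*a)+x) (not simplifiable)
  at LLL: (2*a) (not simplifiable)
  at LR: ((5+a)+(9*b)) (not simplifiable)
  at LRL: (5+a) (not simplifiable)
  at LRR: (9*b) (not simplifiable)
  at R: (((3*y)+a)+(3+(z+1))) (not simplifiable)
  at RL: ((3*y)+a) (not simplifiable)
  at RLL: (3*y) (not simplifiable)
  at RR: (3+(z+1)) (not simplifiable)
  at RRR: (z+1) (not simplifiable)
Result: no simplifiable subexpression found -> normal form.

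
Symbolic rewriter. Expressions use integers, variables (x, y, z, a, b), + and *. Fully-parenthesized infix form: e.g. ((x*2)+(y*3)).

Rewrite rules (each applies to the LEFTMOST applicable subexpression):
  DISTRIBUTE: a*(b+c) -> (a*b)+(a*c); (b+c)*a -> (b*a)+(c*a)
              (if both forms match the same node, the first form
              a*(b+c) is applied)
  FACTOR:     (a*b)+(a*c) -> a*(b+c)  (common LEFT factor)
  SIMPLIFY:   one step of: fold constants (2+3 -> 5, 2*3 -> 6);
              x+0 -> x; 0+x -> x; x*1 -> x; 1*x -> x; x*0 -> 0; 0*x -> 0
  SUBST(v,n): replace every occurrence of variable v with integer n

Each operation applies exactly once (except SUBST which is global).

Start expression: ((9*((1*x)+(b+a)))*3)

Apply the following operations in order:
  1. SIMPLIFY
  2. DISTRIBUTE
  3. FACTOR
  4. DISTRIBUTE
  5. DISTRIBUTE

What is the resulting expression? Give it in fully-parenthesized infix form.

Start: ((9*((1*x)+(b+a)))*3)
Apply SIMPLIFY at LRL (target: (1*x)): ((9*((1*x)+(b+a)))*3) -> ((9*(x+(b+a)))*3)
Apply DISTRIBUTE at L (target: (9*(x+(b+a)))): ((9*(x+(b+a)))*3) -> (((9*x)+(9*(b+a)))*3)
Apply FACTOR at L (target: ((9*x)+(9*(b+a)))): (((9*x)+(9*(b+a)))*3) -> ((9*(x+(b+a)))*3)
Apply DISTRIBUTE at L (target: (9*(x+(b+a)))): ((9*(x+(b+a)))*3) -> (((9*x)+(9*(b+a)))*3)
Apply DISTRIBUTE at root (target: (((9*x)+(9*(b+a)))*3)): (((9*x)+(9*(b+a)))*3) -> (((9*x)*3)+((9*(b+a))*3))

Answer: (((9*x)*3)+((9*(b+a))*3))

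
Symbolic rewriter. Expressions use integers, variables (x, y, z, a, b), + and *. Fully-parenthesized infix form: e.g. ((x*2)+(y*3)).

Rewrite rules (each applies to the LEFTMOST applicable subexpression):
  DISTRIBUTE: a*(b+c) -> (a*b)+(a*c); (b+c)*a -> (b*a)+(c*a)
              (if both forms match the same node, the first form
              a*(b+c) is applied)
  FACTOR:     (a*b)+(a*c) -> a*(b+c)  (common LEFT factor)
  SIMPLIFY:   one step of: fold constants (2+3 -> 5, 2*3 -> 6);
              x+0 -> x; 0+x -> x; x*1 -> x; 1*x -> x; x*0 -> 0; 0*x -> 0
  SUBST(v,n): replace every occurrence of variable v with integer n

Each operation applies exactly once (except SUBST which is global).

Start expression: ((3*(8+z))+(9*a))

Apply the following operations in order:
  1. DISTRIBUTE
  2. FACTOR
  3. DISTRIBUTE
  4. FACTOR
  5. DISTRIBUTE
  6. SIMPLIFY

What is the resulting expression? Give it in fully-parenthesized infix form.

Answer: ((24+(3*z))+(9*a))

Derivation:
Start: ((3*(8+z))+(9*a))
Apply DISTRIBUTE at L (target: (3*(8+z))): ((3*(8+z))+(9*a)) -> (((3*8)+(3*z))+(9*a))
Apply FACTOR at L (target: ((3*8)+(3*z))): (((3*8)+(3*z))+(9*a)) -> ((3*(8+z))+(9*a))
Apply DISTRIBUTE at L (target: (3*(8+z))): ((3*(8+z))+(9*a)) -> (((3*8)+(3*z))+(9*a))
Apply FACTOR at L (target: ((3*8)+(3*z))): (((3*8)+(3*z))+(9*a)) -> ((3*(8+z))+(9*a))
Apply DISTRIBUTE at L (target: (3*(8+z))): ((3*(8+z))+(9*a)) -> (((3*8)+(3*z))+(9*a))
Apply SIMPLIFY at LL (target: (3*8)): (((3*8)+(3*z))+(9*a)) -> ((24+(3*z))+(9*a))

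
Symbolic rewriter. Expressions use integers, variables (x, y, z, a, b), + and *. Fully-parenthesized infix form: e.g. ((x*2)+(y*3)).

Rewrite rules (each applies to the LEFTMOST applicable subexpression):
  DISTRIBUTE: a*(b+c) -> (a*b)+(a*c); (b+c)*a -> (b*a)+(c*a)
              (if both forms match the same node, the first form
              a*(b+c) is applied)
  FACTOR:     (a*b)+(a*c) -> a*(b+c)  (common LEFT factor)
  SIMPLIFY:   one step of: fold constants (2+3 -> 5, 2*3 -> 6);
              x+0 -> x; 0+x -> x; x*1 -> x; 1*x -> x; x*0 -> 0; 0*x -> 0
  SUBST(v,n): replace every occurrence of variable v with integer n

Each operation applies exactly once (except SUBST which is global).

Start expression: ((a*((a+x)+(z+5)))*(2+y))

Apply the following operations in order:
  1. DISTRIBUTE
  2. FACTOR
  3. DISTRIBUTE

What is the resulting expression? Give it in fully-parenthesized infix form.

Answer: (((a*((a+x)+(z+5)))*2)+((a*((a+x)+(z+5)))*y))

Derivation:
Start: ((a*((a+x)+(z+5)))*(2+y))
Apply DISTRIBUTE at root (target: ((a*((a+x)+(z+5)))*(2+y))): ((a*((a+x)+(z+5)))*(2+y)) -> (((a*((a+x)+(z+5)))*2)+((a*((a+x)+(z+5)))*y))
Apply FACTOR at root (target: (((a*((a+x)+(z+5)))*2)+((a*((a+x)+(z+5)))*y))): (((a*((a+x)+(z+5)))*2)+((a*((a+x)+(z+5)))*y)) -> ((a*((a+x)+(z+5)))*(2+y))
Apply DISTRIBUTE at root (target: ((a*((a+x)+(z+5)))*(2+y))): ((a*((a+x)+(z+5)))*(2+y)) -> (((a*((a+x)+(z+5)))*2)+((a*((a+x)+(z+5)))*y))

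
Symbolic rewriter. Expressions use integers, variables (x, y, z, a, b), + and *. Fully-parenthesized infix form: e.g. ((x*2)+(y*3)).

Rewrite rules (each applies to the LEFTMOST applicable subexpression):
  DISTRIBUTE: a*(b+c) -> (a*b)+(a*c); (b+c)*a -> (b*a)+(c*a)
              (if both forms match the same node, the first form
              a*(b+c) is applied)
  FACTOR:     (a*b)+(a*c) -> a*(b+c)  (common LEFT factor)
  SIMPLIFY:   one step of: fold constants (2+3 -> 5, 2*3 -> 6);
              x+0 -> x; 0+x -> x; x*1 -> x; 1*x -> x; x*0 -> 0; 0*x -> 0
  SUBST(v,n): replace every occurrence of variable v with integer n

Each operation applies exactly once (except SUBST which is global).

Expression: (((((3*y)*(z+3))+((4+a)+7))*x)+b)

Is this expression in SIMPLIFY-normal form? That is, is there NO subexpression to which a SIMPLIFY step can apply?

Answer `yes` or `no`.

Expression: (((((3*y)*(z+3))+((4+a)+7))*x)+b)
Scanning for simplifiable subexpressions (pre-order)...
  at root: (((((3*y)*(z+3))+((4+a)+7))*x)+b) (not simplifiable)
  at L: ((((3*y)*(z+3))+((4+a)+7))*x) (not simplifiable)
  at LL: (((3*y)*(z+3))+((4+a)+7)) (not simplifiable)
  at LLL: ((3*y)*(z+3)) (not simplifiable)
  at LLLL: (3*y) (not simplifiable)
  at LLLR: (z+3) (not simplifiable)
  at LLR: ((4+a)+7) (not simplifiable)
  at LLRL: (4+a) (not simplifiable)
Result: no simplifiable subexpression found -> normal form.

Answer: yes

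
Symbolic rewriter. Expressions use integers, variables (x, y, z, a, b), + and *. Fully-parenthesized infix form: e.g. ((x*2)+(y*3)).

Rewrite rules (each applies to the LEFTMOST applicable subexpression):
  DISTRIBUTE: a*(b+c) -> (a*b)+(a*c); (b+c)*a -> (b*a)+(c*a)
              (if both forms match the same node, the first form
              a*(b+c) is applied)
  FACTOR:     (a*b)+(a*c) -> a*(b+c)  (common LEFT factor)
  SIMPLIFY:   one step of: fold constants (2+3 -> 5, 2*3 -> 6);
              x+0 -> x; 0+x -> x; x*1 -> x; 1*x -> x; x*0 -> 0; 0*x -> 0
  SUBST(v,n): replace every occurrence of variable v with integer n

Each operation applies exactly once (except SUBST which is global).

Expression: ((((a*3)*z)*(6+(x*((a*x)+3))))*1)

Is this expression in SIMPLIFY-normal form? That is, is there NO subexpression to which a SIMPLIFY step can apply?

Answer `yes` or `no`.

Expression: ((((a*3)*z)*(6+(x*((a*x)+3))))*1)
Scanning for simplifiable subexpressions (pre-order)...
  at root: ((((a*3)*z)*(6+(x*((a*x)+3))))*1) (SIMPLIFIABLE)
  at L: (((a*3)*z)*(6+(x*((a*x)+3)))) (not simplifiable)
  at LL: ((a*3)*z) (not simplifiable)
  at LLL: (a*3) (not simplifiable)
  at LR: (6+(x*((a*x)+3))) (not simplifiable)
  at LRR: (x*((a*x)+3)) (not simplifiable)
  at LRRR: ((a*x)+3) (not simplifiable)
  at LRRRL: (a*x) (not simplifiable)
Found simplifiable subexpr at path root: ((((a*3)*z)*(6+(x*((a*x)+3))))*1)
One SIMPLIFY step would give: (((a*3)*z)*(6+(x*((a*x)+3))))
-> NOT in normal form.

Answer: no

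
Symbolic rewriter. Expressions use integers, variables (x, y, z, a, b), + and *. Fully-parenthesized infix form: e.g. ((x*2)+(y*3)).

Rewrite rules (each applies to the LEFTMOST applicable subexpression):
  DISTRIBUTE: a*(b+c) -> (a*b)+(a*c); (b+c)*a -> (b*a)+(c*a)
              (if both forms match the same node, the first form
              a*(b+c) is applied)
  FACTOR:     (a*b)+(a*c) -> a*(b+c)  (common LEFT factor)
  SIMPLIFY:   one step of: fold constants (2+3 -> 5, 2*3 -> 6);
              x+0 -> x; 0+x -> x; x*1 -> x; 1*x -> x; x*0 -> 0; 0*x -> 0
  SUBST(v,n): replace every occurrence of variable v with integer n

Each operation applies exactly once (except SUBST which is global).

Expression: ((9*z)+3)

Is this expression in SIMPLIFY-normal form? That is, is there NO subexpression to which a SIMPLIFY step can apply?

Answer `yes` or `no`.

Answer: yes

Derivation:
Expression: ((9*z)+3)
Scanning for simplifiable subexpressions (pre-order)...
  at root: ((9*z)+3) (not simplifiable)
  at L: (9*z) (not simplifiable)
Result: no simplifiable subexpression found -> normal form.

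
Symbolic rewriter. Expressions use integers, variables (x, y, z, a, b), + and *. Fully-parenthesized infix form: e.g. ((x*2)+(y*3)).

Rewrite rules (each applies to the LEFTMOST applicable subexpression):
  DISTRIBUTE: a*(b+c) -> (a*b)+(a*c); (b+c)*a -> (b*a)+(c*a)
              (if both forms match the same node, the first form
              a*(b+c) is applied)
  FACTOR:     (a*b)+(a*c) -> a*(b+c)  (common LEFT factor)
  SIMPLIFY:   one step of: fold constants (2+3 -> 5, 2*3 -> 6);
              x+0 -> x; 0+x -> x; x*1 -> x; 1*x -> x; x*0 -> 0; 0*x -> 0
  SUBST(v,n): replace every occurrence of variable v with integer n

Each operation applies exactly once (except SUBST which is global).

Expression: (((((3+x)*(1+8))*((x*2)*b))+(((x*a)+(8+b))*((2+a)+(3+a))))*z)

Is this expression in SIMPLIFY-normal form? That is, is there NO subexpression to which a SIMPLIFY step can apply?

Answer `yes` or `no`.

Expression: (((((3+x)*(1+8))*((x*2)*b))+(((x*a)+(8+b))*((2+a)+(3+a))))*z)
Scanning for simplifiable subexpressions (pre-order)...
  at root: (((((3+x)*(1+8))*((x*2)*b))+(((x*a)+(8+b))*((2+a)+(3+a))))*z) (not simplifiable)
  at L: ((((3+x)*(1+8))*((x*2)*b))+(((x*a)+(8+b))*((2+a)+(3+a)))) (not simplifiable)
  at LL: (((3+x)*(1+8))*((x*2)*b)) (not simplifiable)
  at LLL: ((3+x)*(1+8)) (not simplifiable)
  at LLLL: (3+x) (not simplifiable)
  at LLLR: (1+8) (SIMPLIFIABLE)
  at LLR: ((x*2)*b) (not simplifiable)
  at LLRL: (x*2) (not simplifiable)
  at LR: (((x*a)+(8+b))*((2+a)+(3+a))) (not simplifiable)
  at LRL: ((x*a)+(8+b)) (not simplifiable)
  at LRLL: (x*a) (not simplifiable)
  at LRLR: (8+b) (not simplifiable)
  at LRR: ((2+a)+(3+a)) (not simplifiable)
  at LRRL: (2+a) (not simplifiable)
  at LRRR: (3+a) (not simplifiable)
Found simplifiable subexpr at path LLLR: (1+8)
One SIMPLIFY step would give: (((((3+x)*9)*((x*2)*b))+(((x*a)+(8+b))*((2+a)+(3+a))))*z)
-> NOT in normal form.

Answer: no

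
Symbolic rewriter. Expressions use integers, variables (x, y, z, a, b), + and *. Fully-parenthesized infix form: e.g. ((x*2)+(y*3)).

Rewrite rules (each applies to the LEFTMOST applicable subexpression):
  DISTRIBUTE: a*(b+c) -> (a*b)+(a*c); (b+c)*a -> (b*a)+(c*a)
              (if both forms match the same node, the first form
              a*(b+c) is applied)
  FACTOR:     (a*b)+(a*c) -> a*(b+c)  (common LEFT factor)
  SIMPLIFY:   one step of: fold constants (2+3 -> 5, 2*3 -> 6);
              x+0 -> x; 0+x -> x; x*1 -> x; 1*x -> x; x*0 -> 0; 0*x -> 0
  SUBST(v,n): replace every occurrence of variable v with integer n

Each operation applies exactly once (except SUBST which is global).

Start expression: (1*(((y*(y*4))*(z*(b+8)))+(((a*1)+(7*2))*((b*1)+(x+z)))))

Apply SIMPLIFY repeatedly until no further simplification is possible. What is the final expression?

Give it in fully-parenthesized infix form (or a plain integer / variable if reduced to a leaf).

Start: (1*(((y*(y*4))*(z*(b+8)))+(((a*1)+(7*2))*((b*1)+(x+z)))))
Step 1: at root: (1*(((y*(y*4))*(z*(b+8)))+(((a*1)+(7*2))*((b*1)+(x+z))))) -> (((y*(y*4))*(z*(b+8)))+(((a*1)+(7*2))*((b*1)+(x+z)))); overall: (1*(((y*(y*4))*(z*(b+8)))+(((a*1)+(7*2))*((b*1)+(x+z))))) -> (((y*(y*4))*(z*(b+8)))+(((a*1)+(7*2))*((b*1)+(x+z))))
Step 2: at RLL: (a*1) -> a; overall: (((y*(y*4))*(z*(b+8)))+(((a*1)+(7*2))*((b*1)+(x+z)))) -> (((y*(y*4))*(z*(b+8)))+((a+(7*2))*((b*1)+(x+z))))
Step 3: at RLR: (7*2) -> 14; overall: (((y*(y*4))*(z*(b+8)))+((a+(7*2))*((b*1)+(x+z)))) -> (((y*(y*4))*(z*(b+8)))+((a+14)*((b*1)+(x+z))))
Step 4: at RRL: (b*1) -> b; overall: (((y*(y*4))*(z*(b+8)))+((a+14)*((b*1)+(x+z)))) -> (((y*(y*4))*(z*(b+8)))+((a+14)*(b+(x+z))))
Fixed point: (((y*(y*4))*(z*(b+8)))+((a+14)*(b+(x+z))))

Answer: (((y*(y*4))*(z*(b+8)))+((a+14)*(b+(x+z))))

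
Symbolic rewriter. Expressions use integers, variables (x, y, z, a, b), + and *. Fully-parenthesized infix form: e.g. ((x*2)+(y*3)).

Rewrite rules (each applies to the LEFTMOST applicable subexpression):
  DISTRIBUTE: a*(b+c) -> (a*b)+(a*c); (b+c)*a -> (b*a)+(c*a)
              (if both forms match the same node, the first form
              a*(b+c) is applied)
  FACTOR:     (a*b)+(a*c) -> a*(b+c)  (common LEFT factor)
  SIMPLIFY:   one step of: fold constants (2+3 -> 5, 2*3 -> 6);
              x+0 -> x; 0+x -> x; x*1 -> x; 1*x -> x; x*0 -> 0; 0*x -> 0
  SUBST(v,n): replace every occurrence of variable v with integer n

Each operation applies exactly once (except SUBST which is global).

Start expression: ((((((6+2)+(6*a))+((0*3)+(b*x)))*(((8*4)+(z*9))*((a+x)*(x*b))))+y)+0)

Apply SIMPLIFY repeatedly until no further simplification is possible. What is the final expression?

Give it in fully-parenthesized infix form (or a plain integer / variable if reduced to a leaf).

Start: ((((((6+2)+(6*a))+((0*3)+(b*x)))*(((8*4)+(z*9))*((a+x)*(x*b))))+y)+0)
Step 1: at root: ((((((6+2)+(6*a))+((0*3)+(b*x)))*(((8*4)+(z*9))*((a+x)*(x*b))))+y)+0) -> (((((6+2)+(6*a))+((0*3)+(b*x)))*(((8*4)+(z*9))*((a+x)*(x*b))))+y); overall: ((((((6+2)+(6*a))+((0*3)+(b*x)))*(((8*4)+(z*9))*((a+x)*(x*b))))+y)+0) -> (((((6+2)+(6*a))+((0*3)+(b*x)))*(((8*4)+(z*9))*((a+x)*(x*b))))+y)
Step 2: at LLLL: (6+2) -> 8; overall: (((((6+2)+(6*a))+((0*3)+(b*x)))*(((8*4)+(z*9))*((a+x)*(x*b))))+y) -> ((((8+(6*a))+((0*3)+(b*x)))*(((8*4)+(z*9))*((a+x)*(x*b))))+y)
Step 3: at LLRL: (0*3) -> 0; overall: ((((8+(6*a))+((0*3)+(b*x)))*(((8*4)+(z*9))*((a+x)*(x*b))))+y) -> ((((8+(6*a))+(0+(b*x)))*(((8*4)+(z*9))*((a+x)*(x*b))))+y)
Step 4: at LLR: (0+(b*x)) -> (b*x); overall: ((((8+(6*a))+(0+(b*x)))*(((8*4)+(z*9))*((a+x)*(x*b))))+y) -> ((((8+(6*a))+(b*x))*(((8*4)+(z*9))*((a+x)*(x*b))))+y)
Step 5: at LRLL: (8*4) -> 32; overall: ((((8+(6*a))+(b*x))*(((8*4)+(z*9))*((a+x)*(x*b))))+y) -> ((((8+(6*a))+(b*x))*((32+(z*9))*((a+x)*(x*b))))+y)
Fixed point: ((((8+(6*a))+(b*x))*((32+(z*9))*((a+x)*(x*b))))+y)

Answer: ((((8+(6*a))+(b*x))*((32+(z*9))*((a+x)*(x*b))))+y)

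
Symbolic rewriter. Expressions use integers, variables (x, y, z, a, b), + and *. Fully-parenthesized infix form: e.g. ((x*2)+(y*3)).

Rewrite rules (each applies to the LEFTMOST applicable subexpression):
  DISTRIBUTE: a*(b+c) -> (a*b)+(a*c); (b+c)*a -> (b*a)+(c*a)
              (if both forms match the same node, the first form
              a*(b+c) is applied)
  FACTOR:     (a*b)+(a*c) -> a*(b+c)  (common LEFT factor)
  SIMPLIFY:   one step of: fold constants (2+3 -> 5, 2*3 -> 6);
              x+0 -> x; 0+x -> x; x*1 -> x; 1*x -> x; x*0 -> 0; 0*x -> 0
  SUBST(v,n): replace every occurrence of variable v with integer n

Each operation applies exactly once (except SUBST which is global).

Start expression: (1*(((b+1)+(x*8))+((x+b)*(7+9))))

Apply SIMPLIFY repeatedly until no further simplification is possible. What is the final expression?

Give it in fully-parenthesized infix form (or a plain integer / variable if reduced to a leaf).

Start: (1*(((b+1)+(x*8))+((x+b)*(7+9))))
Step 1: at root: (1*(((b+1)+(x*8))+((x+b)*(7+9)))) -> (((b+1)+(x*8))+((x+b)*(7+9))); overall: (1*(((b+1)+(x*8))+((x+b)*(7+9)))) -> (((b+1)+(x*8))+((x+b)*(7+9)))
Step 2: at RR: (7+9) -> 16; overall: (((b+1)+(x*8))+((x+b)*(7+9))) -> (((b+1)+(x*8))+((x+b)*16))
Fixed point: (((b+1)+(x*8))+((x+b)*16))

Answer: (((b+1)+(x*8))+((x+b)*16))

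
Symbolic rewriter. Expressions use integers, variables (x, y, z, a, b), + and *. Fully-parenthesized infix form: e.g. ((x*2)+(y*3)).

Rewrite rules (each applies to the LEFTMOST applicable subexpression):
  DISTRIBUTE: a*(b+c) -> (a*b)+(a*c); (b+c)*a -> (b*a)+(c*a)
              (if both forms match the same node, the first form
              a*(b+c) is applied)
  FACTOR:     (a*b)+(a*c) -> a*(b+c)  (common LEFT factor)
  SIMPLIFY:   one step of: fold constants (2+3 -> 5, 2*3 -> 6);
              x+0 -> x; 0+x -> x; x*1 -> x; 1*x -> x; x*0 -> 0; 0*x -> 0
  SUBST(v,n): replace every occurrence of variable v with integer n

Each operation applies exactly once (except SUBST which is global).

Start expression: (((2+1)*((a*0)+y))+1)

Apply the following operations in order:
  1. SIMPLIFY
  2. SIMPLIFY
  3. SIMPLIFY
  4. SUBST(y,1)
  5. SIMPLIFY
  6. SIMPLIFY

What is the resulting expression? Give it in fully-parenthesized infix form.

Start: (((2+1)*((a*0)+y))+1)
Apply SIMPLIFY at LL (target: (2+1)): (((2+1)*((a*0)+y))+1) -> ((3*((a*0)+y))+1)
Apply SIMPLIFY at LRL (target: (a*0)): ((3*((a*0)+y))+1) -> ((3*(0+y))+1)
Apply SIMPLIFY at LR (target: (0+y)): ((3*(0+y))+1) -> ((3*y)+1)
Apply SUBST(y,1): ((3*y)+1) -> ((3*1)+1)
Apply SIMPLIFY at L (target: (3*1)): ((3*1)+1) -> (3+1)
Apply SIMPLIFY at root (target: (3+1)): (3+1) -> 4

Answer: 4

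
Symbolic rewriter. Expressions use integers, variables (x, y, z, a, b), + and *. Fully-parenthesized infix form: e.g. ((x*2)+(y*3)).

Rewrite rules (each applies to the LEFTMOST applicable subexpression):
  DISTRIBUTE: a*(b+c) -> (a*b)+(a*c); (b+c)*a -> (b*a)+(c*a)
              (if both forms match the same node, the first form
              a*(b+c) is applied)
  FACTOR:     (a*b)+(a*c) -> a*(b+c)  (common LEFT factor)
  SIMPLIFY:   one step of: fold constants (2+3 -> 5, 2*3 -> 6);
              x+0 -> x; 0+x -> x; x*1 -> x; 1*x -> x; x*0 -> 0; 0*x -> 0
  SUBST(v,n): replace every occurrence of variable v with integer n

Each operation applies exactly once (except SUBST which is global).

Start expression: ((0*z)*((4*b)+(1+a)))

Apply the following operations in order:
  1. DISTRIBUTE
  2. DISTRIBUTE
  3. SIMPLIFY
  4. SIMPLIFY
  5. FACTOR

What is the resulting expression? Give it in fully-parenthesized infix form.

Start: ((0*z)*((4*b)+(1+a)))
Apply DISTRIBUTE at root (target: ((0*z)*((4*b)+(1+a)))): ((0*z)*((4*b)+(1+a))) -> (((0*z)*(4*b))+((0*z)*(1+a)))
Apply DISTRIBUTE at R (target: ((0*z)*(1+a))): (((0*z)*(4*b))+((0*z)*(1+a))) -> (((0*z)*(4*b))+(((0*z)*1)+((0*z)*a)))
Apply SIMPLIFY at LL (target: (0*z)): (((0*z)*(4*b))+(((0*z)*1)+((0*z)*a))) -> ((0*(4*b))+(((0*z)*1)+((0*z)*a)))
Apply SIMPLIFY at L (target: (0*(4*b))): ((0*(4*b))+(((0*z)*1)+((0*z)*a))) -> (0+(((0*z)*1)+((0*z)*a)))
Apply FACTOR at R (target: (((0*z)*1)+((0*z)*a))): (0+(((0*z)*1)+((0*z)*a))) -> (0+((0*z)*(1+a)))

Answer: (0+((0*z)*(1+a)))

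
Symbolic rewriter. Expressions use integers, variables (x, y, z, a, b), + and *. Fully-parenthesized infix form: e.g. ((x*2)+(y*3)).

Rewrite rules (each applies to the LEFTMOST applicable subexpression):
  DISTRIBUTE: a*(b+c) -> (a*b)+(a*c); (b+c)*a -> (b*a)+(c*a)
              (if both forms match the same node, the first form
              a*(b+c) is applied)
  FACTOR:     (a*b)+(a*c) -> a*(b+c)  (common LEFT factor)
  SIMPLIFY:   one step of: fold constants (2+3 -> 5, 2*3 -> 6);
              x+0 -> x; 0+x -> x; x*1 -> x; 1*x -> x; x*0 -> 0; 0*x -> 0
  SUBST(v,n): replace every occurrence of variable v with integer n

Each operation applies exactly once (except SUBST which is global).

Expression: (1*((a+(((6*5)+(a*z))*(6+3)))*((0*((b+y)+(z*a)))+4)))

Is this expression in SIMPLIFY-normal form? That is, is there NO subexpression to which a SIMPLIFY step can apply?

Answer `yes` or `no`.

Expression: (1*((a+(((6*5)+(a*z))*(6+3)))*((0*((b+y)+(z*a)))+4)))
Scanning for simplifiable subexpressions (pre-order)...
  at root: (1*((a+(((6*5)+(a*z))*(6+3)))*((0*((b+y)+(z*a)))+4))) (SIMPLIFIABLE)
  at R: ((a+(((6*5)+(a*z))*(6+3)))*((0*((b+y)+(z*a)))+4)) (not simplifiable)
  at RL: (a+(((6*5)+(a*z))*(6+3))) (not simplifiable)
  at RLR: (((6*5)+(a*z))*(6+3)) (not simplifiable)
  at RLRL: ((6*5)+(a*z)) (not simplifiable)
  at RLRLL: (6*5) (SIMPLIFIABLE)
  at RLRLR: (a*z) (not simplifiable)
  at RLRR: (6+3) (SIMPLIFIABLE)
  at RR: ((0*((b+y)+(z*a)))+4) (not simplifiable)
  at RRL: (0*((b+y)+(z*a))) (SIMPLIFIABLE)
  at RRLR: ((b+y)+(z*a)) (not simplifiable)
  at RRLRL: (b+y) (not simplifiable)
  at RRLRR: (z*a) (not simplifiable)
Found simplifiable subexpr at path root: (1*((a+(((6*5)+(a*z))*(6+3)))*((0*((b+y)+(z*a)))+4)))
One SIMPLIFY step would give: ((a+(((6*5)+(a*z))*(6+3)))*((0*((b+y)+(z*a)))+4))
-> NOT in normal form.

Answer: no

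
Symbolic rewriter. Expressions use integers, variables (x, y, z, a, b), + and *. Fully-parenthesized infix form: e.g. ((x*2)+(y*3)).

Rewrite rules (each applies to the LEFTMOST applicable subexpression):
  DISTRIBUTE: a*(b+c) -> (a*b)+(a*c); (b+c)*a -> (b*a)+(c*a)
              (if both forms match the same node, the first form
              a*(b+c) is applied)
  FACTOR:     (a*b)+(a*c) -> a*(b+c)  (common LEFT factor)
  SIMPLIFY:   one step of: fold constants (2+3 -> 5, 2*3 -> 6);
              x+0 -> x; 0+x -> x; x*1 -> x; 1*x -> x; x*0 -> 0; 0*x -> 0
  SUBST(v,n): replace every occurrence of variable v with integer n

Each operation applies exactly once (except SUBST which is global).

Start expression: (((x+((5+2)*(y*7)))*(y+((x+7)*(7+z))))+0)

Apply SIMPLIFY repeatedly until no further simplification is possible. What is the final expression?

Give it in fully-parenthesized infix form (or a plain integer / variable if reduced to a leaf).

Answer: ((x+(7*(y*7)))*(y+((x+7)*(7+z))))

Derivation:
Start: (((x+((5+2)*(y*7)))*(y+((x+7)*(7+z))))+0)
Step 1: at root: (((x+((5+2)*(y*7)))*(y+((x+7)*(7+z))))+0) -> ((x+((5+2)*(y*7)))*(y+((x+7)*(7+z)))); overall: (((x+((5+2)*(y*7)))*(y+((x+7)*(7+z))))+0) -> ((x+((5+2)*(y*7)))*(y+((x+7)*(7+z))))
Step 2: at LRL: (5+2) -> 7; overall: ((x+((5+2)*(y*7)))*(y+((x+7)*(7+z)))) -> ((x+(7*(y*7)))*(y+((x+7)*(7+z))))
Fixed point: ((x+(7*(y*7)))*(y+((x+7)*(7+z))))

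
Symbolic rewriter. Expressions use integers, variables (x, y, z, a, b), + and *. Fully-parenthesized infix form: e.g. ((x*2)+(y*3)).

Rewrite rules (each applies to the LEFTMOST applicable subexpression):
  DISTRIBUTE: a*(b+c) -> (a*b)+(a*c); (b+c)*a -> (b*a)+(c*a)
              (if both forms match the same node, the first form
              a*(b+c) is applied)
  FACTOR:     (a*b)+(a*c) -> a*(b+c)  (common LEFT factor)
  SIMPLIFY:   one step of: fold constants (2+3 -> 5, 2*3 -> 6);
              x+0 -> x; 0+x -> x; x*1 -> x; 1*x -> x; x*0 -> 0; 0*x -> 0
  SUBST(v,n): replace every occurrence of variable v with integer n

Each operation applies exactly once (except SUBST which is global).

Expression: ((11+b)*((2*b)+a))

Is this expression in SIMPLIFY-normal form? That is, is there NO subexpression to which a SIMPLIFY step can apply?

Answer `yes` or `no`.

Expression: ((11+b)*((2*b)+a))
Scanning for simplifiable subexpressions (pre-order)...
  at root: ((11+b)*((2*b)+a)) (not simplifiable)
  at L: (11+b) (not simplifiable)
  at R: ((2*b)+a) (not simplifiable)
  at RL: (2*b) (not simplifiable)
Result: no simplifiable subexpression found -> normal form.

Answer: yes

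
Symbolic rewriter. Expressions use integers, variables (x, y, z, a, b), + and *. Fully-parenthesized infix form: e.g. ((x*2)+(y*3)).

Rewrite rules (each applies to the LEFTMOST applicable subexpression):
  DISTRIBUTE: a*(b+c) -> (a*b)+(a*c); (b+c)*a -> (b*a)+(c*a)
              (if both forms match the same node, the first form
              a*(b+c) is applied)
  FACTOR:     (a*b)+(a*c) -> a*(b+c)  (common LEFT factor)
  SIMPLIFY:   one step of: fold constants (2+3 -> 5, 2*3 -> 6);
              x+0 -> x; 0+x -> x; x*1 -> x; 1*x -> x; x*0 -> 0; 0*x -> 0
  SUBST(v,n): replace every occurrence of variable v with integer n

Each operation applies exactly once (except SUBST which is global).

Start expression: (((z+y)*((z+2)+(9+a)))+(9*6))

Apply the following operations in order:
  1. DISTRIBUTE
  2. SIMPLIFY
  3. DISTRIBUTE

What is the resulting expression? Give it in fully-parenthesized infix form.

Start: (((z+y)*((z+2)+(9+a)))+(9*6))
Apply DISTRIBUTE at L (target: ((z+y)*((z+2)+(9+a)))): (((z+y)*((z+2)+(9+a)))+(9*6)) -> ((((z+y)*(z+2))+((z+y)*(9+a)))+(9*6))
Apply SIMPLIFY at R (target: (9*6)): ((((z+y)*(z+2))+((z+y)*(9+a)))+(9*6)) -> ((((z+y)*(z+2))+((z+y)*(9+a)))+54)
Apply DISTRIBUTE at LL (target: ((z+y)*(z+2))): ((((z+y)*(z+2))+((z+y)*(9+a)))+54) -> (((((z+y)*z)+((z+y)*2))+((z+y)*(9+a)))+54)

Answer: (((((z+y)*z)+((z+y)*2))+((z+y)*(9+a)))+54)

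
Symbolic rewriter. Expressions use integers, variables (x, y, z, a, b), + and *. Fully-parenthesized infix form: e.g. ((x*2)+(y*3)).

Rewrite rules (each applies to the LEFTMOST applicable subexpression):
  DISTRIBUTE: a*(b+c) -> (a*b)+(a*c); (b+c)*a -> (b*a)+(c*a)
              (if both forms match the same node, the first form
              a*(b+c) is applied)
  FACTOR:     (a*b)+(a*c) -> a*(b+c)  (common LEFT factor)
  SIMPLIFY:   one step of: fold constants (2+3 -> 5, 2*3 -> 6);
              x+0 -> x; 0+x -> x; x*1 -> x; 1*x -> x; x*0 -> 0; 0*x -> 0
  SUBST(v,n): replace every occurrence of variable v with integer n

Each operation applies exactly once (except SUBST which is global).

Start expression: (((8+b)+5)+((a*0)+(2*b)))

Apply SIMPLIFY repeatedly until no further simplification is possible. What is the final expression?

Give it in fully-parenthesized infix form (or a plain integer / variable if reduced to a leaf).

Answer: (((8+b)+5)+(2*b))

Derivation:
Start: (((8+b)+5)+((a*0)+(2*b)))
Step 1: at RL: (a*0) -> 0; overall: (((8+b)+5)+((a*0)+(2*b))) -> (((8+b)+5)+(0+(2*b)))
Step 2: at R: (0+(2*b)) -> (2*b); overall: (((8+b)+5)+(0+(2*b))) -> (((8+b)+5)+(2*b))
Fixed point: (((8+b)+5)+(2*b))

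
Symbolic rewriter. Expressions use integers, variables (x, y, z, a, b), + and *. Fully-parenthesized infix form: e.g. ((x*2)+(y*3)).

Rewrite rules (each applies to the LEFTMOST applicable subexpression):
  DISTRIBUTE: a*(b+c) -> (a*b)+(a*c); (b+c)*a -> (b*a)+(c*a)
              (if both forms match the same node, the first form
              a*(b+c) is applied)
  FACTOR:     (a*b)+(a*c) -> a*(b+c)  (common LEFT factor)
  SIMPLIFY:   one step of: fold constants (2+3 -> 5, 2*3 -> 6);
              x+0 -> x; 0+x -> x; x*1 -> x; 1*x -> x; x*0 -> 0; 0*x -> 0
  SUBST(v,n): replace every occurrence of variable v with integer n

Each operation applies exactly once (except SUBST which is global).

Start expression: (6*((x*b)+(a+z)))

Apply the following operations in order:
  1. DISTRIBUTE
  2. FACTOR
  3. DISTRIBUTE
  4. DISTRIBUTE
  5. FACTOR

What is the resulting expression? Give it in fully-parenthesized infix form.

Answer: ((6*(x*b))+(6*(a+z)))

Derivation:
Start: (6*((x*b)+(a+z)))
Apply DISTRIBUTE at root (target: (6*((x*b)+(a+z)))): (6*((x*b)+(a+z))) -> ((6*(x*b))+(6*(a+z)))
Apply FACTOR at root (target: ((6*(x*b))+(6*(a+z)))): ((6*(x*b))+(6*(a+z))) -> (6*((x*b)+(a+z)))
Apply DISTRIBUTE at root (target: (6*((x*b)+(a+z)))): (6*((x*b)+(a+z))) -> ((6*(x*b))+(6*(a+z)))
Apply DISTRIBUTE at R (target: (6*(a+z))): ((6*(x*b))+(6*(a+z))) -> ((6*(x*b))+((6*a)+(6*z)))
Apply FACTOR at R (target: ((6*a)+(6*z))): ((6*(x*b))+((6*a)+(6*z))) -> ((6*(x*b))+(6*(a+z)))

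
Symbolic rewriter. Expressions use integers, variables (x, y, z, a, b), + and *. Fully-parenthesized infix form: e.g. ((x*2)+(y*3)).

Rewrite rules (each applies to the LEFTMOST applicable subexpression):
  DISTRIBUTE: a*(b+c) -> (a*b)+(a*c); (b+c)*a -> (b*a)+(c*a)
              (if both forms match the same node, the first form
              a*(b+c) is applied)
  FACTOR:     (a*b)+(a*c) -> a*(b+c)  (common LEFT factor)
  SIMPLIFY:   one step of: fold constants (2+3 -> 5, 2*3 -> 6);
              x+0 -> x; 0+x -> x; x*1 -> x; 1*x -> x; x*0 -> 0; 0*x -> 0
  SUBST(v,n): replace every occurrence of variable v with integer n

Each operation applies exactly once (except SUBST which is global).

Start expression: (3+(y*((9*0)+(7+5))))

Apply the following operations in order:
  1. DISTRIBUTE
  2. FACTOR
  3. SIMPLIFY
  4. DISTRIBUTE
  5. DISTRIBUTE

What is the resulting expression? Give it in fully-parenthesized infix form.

Start: (3+(y*((9*0)+(7+5))))
Apply DISTRIBUTE at R (target: (y*((9*0)+(7+5)))): (3+(y*((9*0)+(7+5)))) -> (3+((y*(9*0))+(y*(7+5))))
Apply FACTOR at R (target: ((y*(9*0))+(y*(7+5)))): (3+((y*(9*0))+(y*(7+5)))) -> (3+(y*((9*0)+(7+5))))
Apply SIMPLIFY at RRL (target: (9*0)): (3+(y*((9*0)+(7+5)))) -> (3+(y*(0+(7+5))))
Apply DISTRIBUTE at R (target: (y*(0+(7+5)))): (3+(y*(0+(7+5)))) -> (3+((y*0)+(y*(7+5))))
Apply DISTRIBUTE at RR (target: (y*(7+5))): (3+((y*0)+(y*(7+5)))) -> (3+((y*0)+((y*7)+(y*5))))

Answer: (3+((y*0)+((y*7)+(y*5))))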